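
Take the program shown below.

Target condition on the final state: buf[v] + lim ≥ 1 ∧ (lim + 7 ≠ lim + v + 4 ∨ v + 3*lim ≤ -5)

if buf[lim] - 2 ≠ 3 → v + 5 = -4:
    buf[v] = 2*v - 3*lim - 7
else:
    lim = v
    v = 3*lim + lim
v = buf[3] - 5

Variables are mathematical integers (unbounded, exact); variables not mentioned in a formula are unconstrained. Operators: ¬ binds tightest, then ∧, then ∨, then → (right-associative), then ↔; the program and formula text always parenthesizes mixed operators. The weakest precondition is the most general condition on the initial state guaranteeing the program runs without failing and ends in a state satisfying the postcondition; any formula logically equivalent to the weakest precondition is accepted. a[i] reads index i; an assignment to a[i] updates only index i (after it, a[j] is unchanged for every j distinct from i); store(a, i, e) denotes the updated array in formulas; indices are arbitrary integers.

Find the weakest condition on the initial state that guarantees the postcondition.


Working backward. After the program, the postcondition buf[v] + lim ≥ 1 ∧ (lim + 7 ≠ lim + v + 4 ∨ v + 3*lim ≤ -5) must hold; in canonical form it is buf[v] + lim ≥ 1 ∧ (v ≠ 3 ∨ 3*lim + v ≤ -5).
Before v := buf[3] - 5: buf[buf[3] - 5] + lim ≥ 1 ∧ (buf[3] ≠ 8 ∨ buf[3] + 3*lim ≤ 0)
Then branch requires store(buf, v, -3*lim + 2*v - 7)[store(buf, v, -3*lim + 2*v - 7)[3] - 5] + lim ≥ 1 ∧ (store(buf, v, -3*lim + 2*v - 7)[3] ≠ 8 ∨ store(buf, v, -3*lim + 2*v - 7)[3] + 3*lim ≤ 0); else branch requires buf[buf[3] - 5] + v ≥ 1 ∧ (buf[3] ≠ 8 ∨ buf[3] + 3*v ≤ 0).
Before the if: ((buf[lim] ≠ 5 → v = -9) → (store(buf, v, -3*lim + 2*v - 7)[store(buf, v, -3*lim + 2*v - 7)[3] - 5] + lim ≥ 1 ∧ (store(buf, v, -3*lim + 2*v - 7)[3] ≠ 8 ∨ store(buf, v, -3*lim + 2*v - 7)[3] + 3*lim ≤ 0))) ∧ ((¬(buf[lim] ≠ 5 → v = -9)) → (buf[buf[3] - 5] + v ≥ 1 ∧ (buf[3] ≠ 8 ∨ buf[3] + 3*v ≤ 0)))
Answer: WP = ((buf[lim] ≠ 5 → v = -9) → (store(buf, v, -3*lim + 2*v - 7)[store(buf, v, -3*lim + 2*v - 7)[3] - 5] + lim ≥ 1 ∧ (store(buf, v, -3*lim + 2*v - 7)[3] ≠ 8 ∨ store(buf, v, -3*lim + 2*v - 7)[3] + 3*lim ≤ 0))) ∧ ((¬(buf[lim] ≠ 5 → v = -9)) → (buf[buf[3] - 5] + v ≥ 1 ∧ (buf[3] ≠ 8 ∨ buf[3] + 3*v ≤ 0)))


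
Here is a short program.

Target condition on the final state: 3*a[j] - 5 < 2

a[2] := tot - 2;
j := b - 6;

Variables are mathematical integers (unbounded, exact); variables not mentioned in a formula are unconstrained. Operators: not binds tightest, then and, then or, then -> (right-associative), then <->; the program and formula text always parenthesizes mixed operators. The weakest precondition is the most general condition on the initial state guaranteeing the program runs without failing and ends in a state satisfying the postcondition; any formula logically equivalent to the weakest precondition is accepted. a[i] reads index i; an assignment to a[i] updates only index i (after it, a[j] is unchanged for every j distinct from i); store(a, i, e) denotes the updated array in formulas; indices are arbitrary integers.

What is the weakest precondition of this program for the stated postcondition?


Working backward. After the program, the postcondition 3*a[j] - 5 < 2 must hold; in canonical form it is 3*a[j] < 7.
Before j := b - 6: 3*a[b - 6] < 7
Before a[2] := tot - 2: 3*store(a, 2, tot - 2)[b - 6] < 7
Answer: WP = 3*store(a, 2, tot - 2)[b - 6] < 7


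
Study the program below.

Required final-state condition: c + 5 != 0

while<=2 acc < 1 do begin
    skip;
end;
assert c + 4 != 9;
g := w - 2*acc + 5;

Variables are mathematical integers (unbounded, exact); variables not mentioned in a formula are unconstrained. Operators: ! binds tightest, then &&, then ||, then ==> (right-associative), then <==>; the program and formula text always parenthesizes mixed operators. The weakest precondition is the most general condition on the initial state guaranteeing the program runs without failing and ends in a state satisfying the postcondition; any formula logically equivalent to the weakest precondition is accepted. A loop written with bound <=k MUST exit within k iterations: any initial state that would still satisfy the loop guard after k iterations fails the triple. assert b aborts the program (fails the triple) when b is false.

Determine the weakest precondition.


Working backward. After the program, the postcondition c + 5 != 0 must hold; in canonical form it is c != -5.
Before g := w - 2*acc + 5: c != -5
Before assert c + 4 != 9: c != 5 && c != -5
Before the loop (bound <=2), unroll the exhaustion recursion (WP_0 = exit-now case; WP_j = one more guarded iteration, up to j = 2):
  WP_0: (!(acc < 1)) && c != 5 && c != -5
  WP_1: (acc < 1 ==> ((!(acc < 1)) && c != 5 && c != -5)) && ((!(acc < 1)) ==> (c != 5 && c != -5))
  WP_2: (acc < 1 ==> ((acc < 1 ==> ((!(acc < 1)) && c != 5 && c != -5)) && ((!(acc < 1)) ==> (c != 5 && c != -5)))) && ((!(acc < 1)) ==> (c != 5 && c != -5))
So before the loop: (acc < 1 ==> ((acc < 1 ==> ((!(acc < 1)) && c != 5 && c != -5)) && ((!(acc < 1)) ==> (c != 5 && c != -5)))) && ((!(acc < 1)) ==> (c != 5 && c != -5))
Answer: WP = (acc < 1 ==> ((acc < 1 ==> ((!(acc < 1)) && c != 5 && c != -5)) && ((!(acc < 1)) ==> (c != 5 && c != -5)))) && ((!(acc < 1)) ==> (c != 5 && c != -5))


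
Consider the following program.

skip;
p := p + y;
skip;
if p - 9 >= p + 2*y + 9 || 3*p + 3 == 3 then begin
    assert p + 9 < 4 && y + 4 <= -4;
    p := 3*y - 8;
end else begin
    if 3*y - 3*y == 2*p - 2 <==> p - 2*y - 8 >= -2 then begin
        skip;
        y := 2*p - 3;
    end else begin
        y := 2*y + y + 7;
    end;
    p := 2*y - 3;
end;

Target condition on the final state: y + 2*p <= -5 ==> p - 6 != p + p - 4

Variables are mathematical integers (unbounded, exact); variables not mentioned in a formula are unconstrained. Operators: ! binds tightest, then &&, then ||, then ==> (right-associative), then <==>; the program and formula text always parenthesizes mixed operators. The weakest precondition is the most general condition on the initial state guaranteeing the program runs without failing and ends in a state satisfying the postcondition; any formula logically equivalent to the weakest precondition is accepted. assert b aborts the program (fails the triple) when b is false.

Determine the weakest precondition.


Working backward. After the program, the postcondition y + 2*p <= -5 ==> p - 6 != p + p - 4 must hold; in canonical form it is 2*p + y <= -5 ==> p != -2.
Then branch requires p < -5 && y <= -8 && (7*y <= 11 ==> 3*y != 6); else branch requires ((2*p == 2 <==> p >= 2*y + 6) ==> (10*p <= 16 ==> 4*p != 7)) && ((!(2*p == 2 <==> p >= 2*y + 6)) ==> (15*y <= -34 ==> 6*y != -13)).
Before the if: ((2*y <= -18 || 3*p == 0) ==> (p < -5 && y <= -8 && (7*y <= 11 ==> 3*y != 6))) && ((!(2*y <= -18 || 3*p == 0)) ==> (((2*p == 2 <==> p >= 2*y + 6) ==> (10*p <= 16 ==> 4*p != 7)) && ((!(2*p == 2 <==> p >= 2*y + 6)) ==> (15*y <= -34 ==> 6*y != -13))))
Before skip: ((2*y <= -18 || 3*p == 0) ==> (p < -5 && y <= -8 && (7*y <= 11 ==> 3*y != 6))) && ((!(2*y <= -18 || 3*p == 0)) ==> (((2*p == 2 <==> p >= 2*y + 6) ==> (10*p <= 16 ==> 4*p != 7)) && ((!(2*p == 2 <==> p >= 2*y + 6)) ==> (15*y <= -34 ==> 6*y != -13))))
Before p := p + y: ((2*y <= -18 || 3*p + 3*y == 0) ==> (p + y < -5 && y <= -8 && (7*y <= 11 ==> 3*y != 6))) && ((!(2*y <= -18 || 3*p + 3*y == 0)) ==> (((2*p + 2*y == 2 <==> p >= y + 6) ==> (10*p + 10*y <= 16 ==> 4*p + 4*y != 7)) && ((!(2*p + 2*y == 2 <==> p >= y + 6)) ==> (15*y <= -34 ==> 6*y != -13))))
Before skip: ((2*y <= -18 || 3*p + 3*y == 0) ==> (p + y < -5 && y <= -8 && (7*y <= 11 ==> 3*y != 6))) && ((!(2*y <= -18 || 3*p + 3*y == 0)) ==> (((2*p + 2*y == 2 <==> p >= y + 6) ==> (10*p + 10*y <= 16 ==> 4*p + 4*y != 7)) && ((!(2*p + 2*y == 2 <==> p >= y + 6)) ==> (15*y <= -34 ==> 6*y != -13))))
Answer: WP = ((2*y <= -18 || 3*p + 3*y == 0) ==> (p + y < -5 && y <= -8 && (7*y <= 11 ==> 3*y != 6))) && ((!(2*y <= -18 || 3*p + 3*y == 0)) ==> (((2*p + 2*y == 2 <==> p >= y + 6) ==> (10*p + 10*y <= 16 ==> 4*p + 4*y != 7)) && ((!(2*p + 2*y == 2 <==> p >= y + 6)) ==> (15*y <= -34 ==> 6*y != -13))))


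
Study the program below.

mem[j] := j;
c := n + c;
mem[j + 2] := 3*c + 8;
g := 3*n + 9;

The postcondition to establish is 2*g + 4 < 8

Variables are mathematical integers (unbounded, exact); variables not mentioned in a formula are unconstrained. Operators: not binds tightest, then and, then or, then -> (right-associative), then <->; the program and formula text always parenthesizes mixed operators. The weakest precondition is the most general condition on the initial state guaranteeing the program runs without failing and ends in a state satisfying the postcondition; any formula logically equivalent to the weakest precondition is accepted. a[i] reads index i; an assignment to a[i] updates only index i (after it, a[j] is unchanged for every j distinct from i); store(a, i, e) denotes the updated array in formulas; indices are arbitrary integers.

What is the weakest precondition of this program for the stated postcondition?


Working backward. After the program, the postcondition 2*g + 4 < 8 must hold; in canonical form it is 2*g < 4.
Before g := 3*n + 9: 6*n < -14
Before mem[j + 2] := 3*c + 8: 6*n < -14
Before c := n + c: 6*n < -14
Before mem[j] := j: 6*n < -14
Answer: WP = 6*n < -14


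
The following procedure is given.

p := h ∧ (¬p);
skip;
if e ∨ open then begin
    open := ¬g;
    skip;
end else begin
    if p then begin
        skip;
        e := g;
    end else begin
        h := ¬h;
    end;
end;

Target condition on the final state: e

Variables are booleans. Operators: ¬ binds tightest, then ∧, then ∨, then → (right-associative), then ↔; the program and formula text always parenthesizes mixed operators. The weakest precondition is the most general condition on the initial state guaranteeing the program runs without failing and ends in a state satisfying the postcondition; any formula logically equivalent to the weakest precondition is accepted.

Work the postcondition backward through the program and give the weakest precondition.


Working backward. After the program, e must hold.
Then branch requires e; else branch requires (p → g) ∧ ((¬p) → e).
Before the if: ((e ∨ open) → e) ∧ ((¬(e ∨ open)) → ((p → g) ∧ ((¬p) → e)))
Before skip: ((e ∨ open) → e) ∧ ((¬(e ∨ open)) → ((p → g) ∧ ((¬p) → e)))
Before p := h ∧ (¬p): ((e ∨ open) → e) ∧ ((¬(e ∨ open)) → (((h ∧ (¬p)) → g) ∧ ((¬(h ∧ (¬p))) → e)))
Answer: WP = ((e ∨ open) → e) ∧ ((¬(e ∨ open)) → (((h ∧ (¬p)) → g) ∧ ((¬(h ∧ (¬p))) → e)))


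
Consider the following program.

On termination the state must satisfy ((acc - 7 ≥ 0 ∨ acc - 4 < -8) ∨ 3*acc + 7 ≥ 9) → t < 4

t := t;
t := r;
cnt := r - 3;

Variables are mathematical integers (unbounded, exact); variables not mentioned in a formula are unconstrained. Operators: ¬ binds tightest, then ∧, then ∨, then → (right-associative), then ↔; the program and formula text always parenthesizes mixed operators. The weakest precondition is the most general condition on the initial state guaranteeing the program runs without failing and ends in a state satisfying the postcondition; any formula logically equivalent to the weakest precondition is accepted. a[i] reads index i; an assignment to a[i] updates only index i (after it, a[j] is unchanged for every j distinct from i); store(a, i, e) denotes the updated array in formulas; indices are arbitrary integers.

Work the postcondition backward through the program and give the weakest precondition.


Working backward. After the program, the postcondition ((acc - 7 ≥ 0 ∨ acc - 4 < -8) ∨ 3*acc + 7 ≥ 9) → t < 4 must hold; in canonical form it is (acc ≥ 7 ∨ acc < -4 ∨ 3*acc ≥ 2) → t < 4.
Before cnt := r - 3: (acc ≥ 7 ∨ acc < -4 ∨ 3*acc ≥ 2) → t < 4
Before t := r: (acc ≥ 7 ∨ acc < -4 ∨ 3*acc ≥ 2) → r < 4
Before t := t: (acc ≥ 7 ∨ acc < -4 ∨ 3*acc ≥ 2) → r < 4
Answer: WP = (acc ≥ 7 ∨ acc < -4 ∨ 3*acc ≥ 2) → r < 4


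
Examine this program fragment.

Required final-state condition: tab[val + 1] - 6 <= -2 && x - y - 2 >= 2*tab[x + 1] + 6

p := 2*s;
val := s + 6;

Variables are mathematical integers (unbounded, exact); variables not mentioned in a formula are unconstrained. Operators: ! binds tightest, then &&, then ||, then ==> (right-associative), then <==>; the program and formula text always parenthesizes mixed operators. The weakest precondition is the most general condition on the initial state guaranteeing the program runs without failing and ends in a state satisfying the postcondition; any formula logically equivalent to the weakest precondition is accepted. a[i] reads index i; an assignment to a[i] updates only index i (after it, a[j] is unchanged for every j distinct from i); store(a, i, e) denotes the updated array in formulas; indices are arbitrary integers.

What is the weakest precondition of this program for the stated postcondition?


Working backward. After the program, the postcondition tab[val + 1] - 6 <= -2 && x - y - 2 >= 2*tab[x + 1] + 6 must hold; in canonical form it is tab[val + 1] <= 4 && x >= 2*tab[x + 1] + y + 8.
Before val := s + 6: tab[s + 7] <= 4 && x >= 2*tab[x + 1] + y + 8
Before p := 2*s: tab[s + 7] <= 4 && x >= 2*tab[x + 1] + y + 8
Answer: WP = tab[s + 7] <= 4 && x >= 2*tab[x + 1] + y + 8


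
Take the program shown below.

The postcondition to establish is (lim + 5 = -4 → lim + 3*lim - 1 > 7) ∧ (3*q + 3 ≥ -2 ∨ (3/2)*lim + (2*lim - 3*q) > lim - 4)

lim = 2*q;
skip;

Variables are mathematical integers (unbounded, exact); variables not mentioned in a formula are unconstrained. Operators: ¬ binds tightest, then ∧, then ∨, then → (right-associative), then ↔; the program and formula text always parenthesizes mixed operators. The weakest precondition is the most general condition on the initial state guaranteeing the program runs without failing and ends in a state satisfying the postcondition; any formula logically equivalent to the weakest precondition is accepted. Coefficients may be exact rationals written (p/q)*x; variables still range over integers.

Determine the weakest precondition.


Working backward. After the program, the postcondition (lim + 5 = -4 → lim + 3*lim - 1 > 7) ∧ (3*q + 3 ≥ -2 ∨ (3/2)*lim + (2*lim - 3*q) > lim - 4) must hold; in canonical form it is (lim = -9 → 4*lim > 8) ∧ (3*q ≥ -5 ∨ (5/2)*lim > 3*q - 4).
Before skip: (lim = -9 → 4*lim > 8) ∧ (3*q ≥ -5 ∨ (5/2)*lim > 3*q - 4)
Before lim := 2*q: (2*q = -9 → 8*q > 8) ∧ (3*q ≥ -5 ∨ 2*q > -4)
Answer: WP = (2*q = -9 → 8*q > 8) ∧ (3*q ≥ -5 ∨ 2*q > -4)


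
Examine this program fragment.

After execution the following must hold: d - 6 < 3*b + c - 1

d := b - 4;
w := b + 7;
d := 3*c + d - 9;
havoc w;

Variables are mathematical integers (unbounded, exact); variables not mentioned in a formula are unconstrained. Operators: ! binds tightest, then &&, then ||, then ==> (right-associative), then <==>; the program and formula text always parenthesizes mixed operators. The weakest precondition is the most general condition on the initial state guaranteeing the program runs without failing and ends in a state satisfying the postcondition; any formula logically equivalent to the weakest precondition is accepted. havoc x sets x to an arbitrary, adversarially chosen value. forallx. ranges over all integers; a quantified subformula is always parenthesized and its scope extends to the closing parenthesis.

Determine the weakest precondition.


Working backward. After the program, the postcondition d - 6 < 3*b + c - 1 must hold; in canonical form it is d < 3*b + c + 5.
Before havoc w: d < 3*b + c + 5
Before d := 3*c + d - 9: 2*c + d < 3*b + 14
Before w := b + 7: 2*c + d < 3*b + 14
Before d := b - 4: 2*c < 2*b + 18
Answer: WP = 2*c < 2*b + 18


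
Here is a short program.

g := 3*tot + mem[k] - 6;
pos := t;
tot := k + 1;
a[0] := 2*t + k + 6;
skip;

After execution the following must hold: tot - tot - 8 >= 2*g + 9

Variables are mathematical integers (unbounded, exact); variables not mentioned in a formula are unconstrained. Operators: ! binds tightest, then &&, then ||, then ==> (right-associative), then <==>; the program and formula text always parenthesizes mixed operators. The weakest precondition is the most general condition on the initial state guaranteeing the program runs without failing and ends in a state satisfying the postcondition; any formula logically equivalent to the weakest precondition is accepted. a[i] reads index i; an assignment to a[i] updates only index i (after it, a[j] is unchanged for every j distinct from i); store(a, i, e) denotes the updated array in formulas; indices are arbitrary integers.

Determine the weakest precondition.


Working backward. After the program, the postcondition tot - tot - 8 >= 2*g + 9 must hold; in canonical form it is 2*g <= -17.
Before skip: 2*g <= -17
Before a[0] := 2*t + k + 6: 2*g <= -17
Before tot := k + 1: 2*g <= -17
Before pos := t: 2*g <= -17
Before g := 3*tot + mem[k] - 6: 2*mem[k] + 6*tot <= -5
Answer: WP = 2*mem[k] + 6*tot <= -5


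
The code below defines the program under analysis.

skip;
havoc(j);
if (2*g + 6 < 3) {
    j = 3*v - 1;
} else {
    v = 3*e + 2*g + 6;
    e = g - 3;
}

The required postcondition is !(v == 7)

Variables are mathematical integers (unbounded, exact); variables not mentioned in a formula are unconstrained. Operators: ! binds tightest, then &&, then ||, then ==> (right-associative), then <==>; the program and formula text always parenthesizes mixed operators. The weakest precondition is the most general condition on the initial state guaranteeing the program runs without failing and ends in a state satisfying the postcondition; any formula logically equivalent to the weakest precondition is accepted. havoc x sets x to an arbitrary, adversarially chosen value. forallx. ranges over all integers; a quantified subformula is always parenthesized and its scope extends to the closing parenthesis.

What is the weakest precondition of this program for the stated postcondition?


Working backward. After the program, !(v == 7) must hold.
Then branch requires !(v == 7); else branch requires !(3*e + 2*g == 1).
Before the if: (2*g < -3 ==> (!(v == 7))) && ((!(2*g < -3)) ==> (!(3*e + 2*g == 1)))
Before havoc j: (2*g < -3 ==> (!(v == 7))) && ((!(2*g < -3)) ==> (!(3*e + 2*g == 1)))
Before skip: (2*g < -3 ==> (!(v == 7))) && ((!(2*g < -3)) ==> (!(3*e + 2*g == 1)))
Answer: WP = (2*g < -3 ==> (!(v == 7))) && ((!(2*g < -3)) ==> (!(3*e + 2*g == 1)))


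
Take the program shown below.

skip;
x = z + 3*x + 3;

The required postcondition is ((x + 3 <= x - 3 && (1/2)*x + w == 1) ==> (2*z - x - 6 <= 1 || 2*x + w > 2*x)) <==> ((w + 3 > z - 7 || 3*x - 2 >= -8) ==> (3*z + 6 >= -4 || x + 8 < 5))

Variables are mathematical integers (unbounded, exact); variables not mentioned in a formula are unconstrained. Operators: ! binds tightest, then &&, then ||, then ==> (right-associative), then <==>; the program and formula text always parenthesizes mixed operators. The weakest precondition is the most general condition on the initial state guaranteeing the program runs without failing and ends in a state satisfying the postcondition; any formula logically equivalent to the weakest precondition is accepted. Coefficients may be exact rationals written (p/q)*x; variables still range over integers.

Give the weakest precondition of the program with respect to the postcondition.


Working backward. After the program, the postcondition ((x + 3 <= x - 3 && (1/2)*x + w == 1) ==> (2*z - x - 6 <= 1 || 2*x + w > 2*x)) <==> ((w + 3 > z - 7 || 3*x - 2 >= -8) ==> (3*z + 6 >= -4 || x + 8 < 5)) must hold; in canonical form it is (w > z - 10 || 3*x >= -6) ==> (3*z >= -10 || x < -3).
Before x := z + 3*x + 3: (w > z - 10 || 9*x + 3*z >= -15) ==> (3*z >= -10 || 3*x + z < -6)
Before skip: (w > z - 10 || 9*x + 3*z >= -15) ==> (3*z >= -10 || 3*x + z < -6)
Answer: WP = (w > z - 10 || 9*x + 3*z >= -15) ==> (3*z >= -10 || 3*x + z < -6)


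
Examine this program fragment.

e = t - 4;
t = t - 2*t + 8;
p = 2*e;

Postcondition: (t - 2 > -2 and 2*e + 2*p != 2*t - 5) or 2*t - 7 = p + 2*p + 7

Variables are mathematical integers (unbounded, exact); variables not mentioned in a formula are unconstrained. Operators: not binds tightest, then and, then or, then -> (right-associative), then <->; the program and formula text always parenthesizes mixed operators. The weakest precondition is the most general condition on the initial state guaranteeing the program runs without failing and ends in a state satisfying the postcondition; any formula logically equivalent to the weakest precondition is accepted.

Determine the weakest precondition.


Working backward. After the program, the postcondition (t - 2 > -2 and 2*e + 2*p != 2*t - 5) or 2*t - 7 = p + 2*p + 7 must hold; in canonical form it is (t > 0 and 2*e + 2*p != 2*t - 5) or 2*t = 3*p + 14.
Before p := 2*e: (t > 0 and 6*e != 2*t - 5) or 2*t = 6*e + 14
Before t := t - 2*t + 8: (t < 8 and 6*e + 2*t != 11) or 6*e + 2*t = 2
Before e := t - 4: (t < 8 and 8*t != 35) or 8*t = 26
Answer: WP = (t < 8 and 8*t != 35) or 8*t = 26


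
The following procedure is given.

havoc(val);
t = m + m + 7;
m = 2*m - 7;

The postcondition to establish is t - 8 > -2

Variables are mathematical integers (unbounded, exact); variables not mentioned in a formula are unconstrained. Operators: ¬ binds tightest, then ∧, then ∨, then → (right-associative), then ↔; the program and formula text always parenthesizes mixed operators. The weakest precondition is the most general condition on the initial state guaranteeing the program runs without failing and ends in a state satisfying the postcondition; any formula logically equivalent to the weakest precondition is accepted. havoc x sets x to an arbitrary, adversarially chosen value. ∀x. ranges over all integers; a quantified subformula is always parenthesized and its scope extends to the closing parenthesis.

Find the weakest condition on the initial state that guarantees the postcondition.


Working backward. After the program, the postcondition t - 8 > -2 must hold; in canonical form it is t > 6.
Before m := 2*m - 7: t > 6
Before t := m + m + 7: 2*m > -1
Before havoc val: 2*m > -1
Answer: WP = 2*m > -1


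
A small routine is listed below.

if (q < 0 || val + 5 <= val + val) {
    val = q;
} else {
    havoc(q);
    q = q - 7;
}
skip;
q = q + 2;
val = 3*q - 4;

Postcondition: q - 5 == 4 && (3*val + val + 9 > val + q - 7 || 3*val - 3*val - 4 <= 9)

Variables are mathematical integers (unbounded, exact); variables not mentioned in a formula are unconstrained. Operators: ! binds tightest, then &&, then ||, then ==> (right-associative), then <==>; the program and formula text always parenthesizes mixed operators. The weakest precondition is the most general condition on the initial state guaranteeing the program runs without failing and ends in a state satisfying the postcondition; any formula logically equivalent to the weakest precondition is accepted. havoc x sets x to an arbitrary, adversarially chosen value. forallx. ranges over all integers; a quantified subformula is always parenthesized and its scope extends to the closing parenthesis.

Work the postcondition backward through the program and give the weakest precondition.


Working backward. After the program, the postcondition q - 5 == 4 && (3*val + val + 9 > val + q - 7 || 3*val - 3*val - 4 <= 9) must hold; in canonical form it is q == 9.
Before val := 3*q - 4: q == 9
Before q := q + 2: q == 7
Before skip: q == 7
Then branch requires q == 7; else branch requires forall q_1. q_1 == 14.
Before the if: ((q < 0 || val >= 5) ==> q == 7) && ((!(q < 0 || val >= 5)) ==> (forall q_1. q_1 == 14))
Answer: WP = ((q < 0 || val >= 5) ==> q == 7) && ((!(q < 0 || val >= 5)) ==> (forall q_1. q_1 == 14))


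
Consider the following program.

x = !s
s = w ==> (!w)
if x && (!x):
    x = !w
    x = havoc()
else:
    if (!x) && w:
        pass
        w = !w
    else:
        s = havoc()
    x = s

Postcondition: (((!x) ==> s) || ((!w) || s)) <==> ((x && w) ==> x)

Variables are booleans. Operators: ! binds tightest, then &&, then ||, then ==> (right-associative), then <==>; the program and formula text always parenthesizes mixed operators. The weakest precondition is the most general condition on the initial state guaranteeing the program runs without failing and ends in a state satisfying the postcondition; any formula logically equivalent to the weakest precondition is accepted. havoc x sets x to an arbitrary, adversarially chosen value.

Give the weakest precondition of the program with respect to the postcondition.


Working backward. After the program, the postcondition (((!x) ==> s) || ((!w) || s)) <==> ((x && w) ==> x) must hold; in canonical form it is (((!x) ==> s) || (!w) || s) <==> ((x && w) ==> x).
Then branch requires s || (!w); else branch requires (((!x) && w) ==> ((((!s) ==> s) || w || s) <==> ((s && (!w)) ==> s))) && ((!((!x) && w)) ==> (!w)).
Before the if: (((!x) && w) ==> ((((!s) ==> s) || w || s) <==> ((s && (!w)) ==> s))) && ((!((!x) && w)) ==> (!w))
Before s := w ==> (!w): (((!x) && w) ==> ((((!(w ==> (!w))) ==> (w ==> (!w))) || w || (w ==> (!w))) <==> (((w ==> (!w)) && (!w)) ==> (w ==> (!w))))) && ((!((!x) && w)) ==> (!w))
Before x := !s: ((s && w) ==> ((((!(w ==> (!w))) ==> (w ==> (!w))) || w || (w ==> (!w))) <==> (((w ==> (!w)) && (!w)) ==> (w ==> (!w))))) && ((!(s && w)) ==> (!w))
Answer: WP = ((s && w) ==> ((((!(w ==> (!w))) ==> (w ==> (!w))) || w || (w ==> (!w))) <==> (((w ==> (!w)) && (!w)) ==> (w ==> (!w))))) && ((!(s && w)) ==> (!w))


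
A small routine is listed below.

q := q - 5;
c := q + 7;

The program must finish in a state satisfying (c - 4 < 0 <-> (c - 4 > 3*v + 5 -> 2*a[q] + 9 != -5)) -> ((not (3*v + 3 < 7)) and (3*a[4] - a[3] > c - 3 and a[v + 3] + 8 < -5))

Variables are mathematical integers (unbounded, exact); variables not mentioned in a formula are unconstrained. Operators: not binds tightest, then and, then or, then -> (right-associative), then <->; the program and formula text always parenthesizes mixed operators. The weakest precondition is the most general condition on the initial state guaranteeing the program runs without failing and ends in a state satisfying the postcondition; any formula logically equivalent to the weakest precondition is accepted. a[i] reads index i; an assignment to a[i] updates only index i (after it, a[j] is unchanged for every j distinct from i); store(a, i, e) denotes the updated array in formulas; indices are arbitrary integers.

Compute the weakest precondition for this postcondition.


Working backward. After the program, the postcondition (c - 4 < 0 <-> (c - 4 > 3*v + 5 -> 2*a[q] + 9 != -5)) -> ((not (3*v + 3 < 7)) and (3*a[4] - a[3] > c - 3 and a[v + 3] + 8 < -5)) must hold; in canonical form it is (c < 4 <-> (c > 3*v + 9 -> 2*a[q] != -14)) -> ((not (3*v < 4)) and 3*a[4] > a[3] + c - 3 and a[v + 3] < -13).
Before c := q + 7: (q < -3 <-> (q > 3*v + 2 -> 2*a[q] != -14)) -> ((not (3*v < 4)) and 3*a[4] > a[3] + q + 4 and a[v + 3] < -13)
Before q := q - 5: (q < 2 <-> (q > 3*v + 7 -> 2*a[q - 5] != -14)) -> ((not (3*v < 4)) and 3*a[4] > a[3] + q - 1 and a[v + 3] < -13)
Answer: WP = (q < 2 <-> (q > 3*v + 7 -> 2*a[q - 5] != -14)) -> ((not (3*v < 4)) and 3*a[4] > a[3] + q - 1 and a[v + 3] < -13)


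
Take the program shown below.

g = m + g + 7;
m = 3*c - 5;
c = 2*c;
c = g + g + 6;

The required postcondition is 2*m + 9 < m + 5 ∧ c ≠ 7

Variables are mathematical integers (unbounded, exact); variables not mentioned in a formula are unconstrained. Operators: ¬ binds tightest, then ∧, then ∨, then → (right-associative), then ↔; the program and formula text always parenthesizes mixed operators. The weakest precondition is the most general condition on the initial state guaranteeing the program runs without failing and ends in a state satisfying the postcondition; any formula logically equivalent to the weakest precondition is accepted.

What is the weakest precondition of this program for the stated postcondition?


Working backward. After the program, the postcondition 2*m + 9 < m + 5 ∧ c ≠ 7 must hold; in canonical form it is m < -4 ∧ c ≠ 7.
Before c := g + g + 6: m < -4 ∧ 2*g ≠ 1
Before c := 2*c: m < -4 ∧ 2*g ≠ 1
Before m := 3*c - 5: 3*c < 1 ∧ 2*g ≠ 1
Before g := m + g + 7: 3*c < 1 ∧ 2*g + 2*m ≠ -13
Answer: WP = 3*c < 1 ∧ 2*g + 2*m ≠ -13


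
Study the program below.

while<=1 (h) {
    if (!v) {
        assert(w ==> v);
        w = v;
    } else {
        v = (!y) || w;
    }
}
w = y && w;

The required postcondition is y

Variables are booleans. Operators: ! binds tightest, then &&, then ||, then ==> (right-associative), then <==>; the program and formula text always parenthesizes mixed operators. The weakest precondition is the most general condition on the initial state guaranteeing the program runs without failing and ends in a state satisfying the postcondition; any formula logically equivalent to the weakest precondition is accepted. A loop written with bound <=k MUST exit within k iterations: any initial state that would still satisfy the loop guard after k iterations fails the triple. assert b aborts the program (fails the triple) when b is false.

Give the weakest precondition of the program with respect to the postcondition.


Working backward. After the program, y must hold.
Before w := y && w: y
Before the loop (bound <=1), unroll the exhaustion recursion (WP_0 = exit-now case; WP_j = one more guarded iteration, up to j = 1):
  WP_0: (!h) && y
  WP_1: (h ==> (((!v) ==> ((w ==> v) && (!h) && y)) && (v ==> ((!h) && y)))) && ((!h) ==> y)
So before the loop: (h ==> (((!v) ==> ((w ==> v) && (!h) && y)) && (v ==> ((!h) && y)))) && ((!h) ==> y)
Answer: WP = (h ==> (((!v) ==> ((w ==> v) && (!h) && y)) && (v ==> ((!h) && y)))) && ((!h) ==> y)


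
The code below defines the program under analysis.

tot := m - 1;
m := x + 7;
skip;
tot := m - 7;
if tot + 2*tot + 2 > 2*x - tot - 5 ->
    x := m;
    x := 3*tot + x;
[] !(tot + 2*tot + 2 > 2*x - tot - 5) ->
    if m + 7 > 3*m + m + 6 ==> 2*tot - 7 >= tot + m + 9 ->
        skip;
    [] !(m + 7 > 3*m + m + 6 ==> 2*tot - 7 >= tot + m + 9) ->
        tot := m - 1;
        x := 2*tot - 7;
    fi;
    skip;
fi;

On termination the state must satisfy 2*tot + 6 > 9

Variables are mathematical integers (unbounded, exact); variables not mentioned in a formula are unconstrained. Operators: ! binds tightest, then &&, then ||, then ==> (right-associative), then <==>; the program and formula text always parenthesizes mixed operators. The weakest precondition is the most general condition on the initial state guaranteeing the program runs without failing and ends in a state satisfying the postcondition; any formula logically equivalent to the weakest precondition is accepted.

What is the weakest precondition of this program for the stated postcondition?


Working backward. After the program, the postcondition 2*tot + 6 > 9 must hold; in canonical form it is 2*tot > 3.
Then branch requires 2*tot > 3; else branch requires ((3*m < 1 ==> tot >= m + 16) ==> 2*tot > 3) && ((!(3*m < 1 ==> tot >= m + 16)) ==> 2*m > 5).
Before the if: (4*tot > 2*x - 7 ==> 2*tot > 3) && ((!(4*tot > 2*x - 7)) ==> (((3*m < 1 ==> tot >= m + 16) ==> 2*tot > 3) && ((!(3*m < 1 ==> tot >= m + 16)) ==> 2*m > 5)))
Before tot := m - 7: (4*m > 2*x + 21 ==> 2*m > 17) && ((!(4*m > 2*x + 21)) ==> (((!(3*m < 1)) ==> 2*m > 17) && (3*m < 1 ==> 2*m > 5)))
Before skip: (4*m > 2*x + 21 ==> 2*m > 17) && ((!(4*m > 2*x + 21)) ==> (((!(3*m < 1)) ==> 2*m > 17) && (3*m < 1 ==> 2*m > 5)))
Before m := x + 7: (2*x > -7 ==> 2*x > 3) && ((!(2*x > -7)) ==> (((!(3*x < -20)) ==> 2*x > 3) && (3*x < -20 ==> 2*x > -9)))
Before tot := m - 1: (2*x > -7 ==> 2*x > 3) && ((!(2*x > -7)) ==> (((!(3*x < -20)) ==> 2*x > 3) && (3*x < -20 ==> 2*x > -9)))
Answer: WP = (2*x > -7 ==> 2*x > 3) && ((!(2*x > -7)) ==> (((!(3*x < -20)) ==> 2*x > 3) && (3*x < -20 ==> 2*x > -9)))


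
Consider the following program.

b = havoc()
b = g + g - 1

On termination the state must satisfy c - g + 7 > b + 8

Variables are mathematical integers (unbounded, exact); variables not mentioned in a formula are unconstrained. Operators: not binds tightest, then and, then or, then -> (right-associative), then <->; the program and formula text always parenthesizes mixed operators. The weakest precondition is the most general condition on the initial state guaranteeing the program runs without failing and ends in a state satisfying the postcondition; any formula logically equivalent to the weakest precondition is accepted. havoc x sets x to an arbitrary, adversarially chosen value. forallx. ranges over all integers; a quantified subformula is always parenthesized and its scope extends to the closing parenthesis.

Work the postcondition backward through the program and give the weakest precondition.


Working backward. After the program, the postcondition c - g + 7 > b + 8 must hold; in canonical form it is c > b + g + 1.
Before b := g + g - 1: c > 3*g
Before havoc b: c > 3*g
Answer: WP = c > 3*g


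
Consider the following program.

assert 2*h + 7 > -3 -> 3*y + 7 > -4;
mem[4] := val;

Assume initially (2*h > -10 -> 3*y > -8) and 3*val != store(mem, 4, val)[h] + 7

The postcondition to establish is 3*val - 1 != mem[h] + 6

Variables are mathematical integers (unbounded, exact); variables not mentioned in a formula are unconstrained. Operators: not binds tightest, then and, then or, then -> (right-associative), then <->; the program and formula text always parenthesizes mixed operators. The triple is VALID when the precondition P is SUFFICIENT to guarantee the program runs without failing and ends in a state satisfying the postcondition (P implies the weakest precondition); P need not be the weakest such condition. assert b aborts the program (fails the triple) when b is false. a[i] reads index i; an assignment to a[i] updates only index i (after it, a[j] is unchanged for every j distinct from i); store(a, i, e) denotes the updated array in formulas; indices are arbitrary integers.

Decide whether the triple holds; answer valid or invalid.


Working backward. After the program, the postcondition 3*val - 1 != mem[h] + 6 must hold; in canonical form it is 3*val != mem[h] + 7.
Before mem[4] := val: 3*val != store(mem, 4, val)[h] + 7
Before assert 2*h + 7 > -3 -> 3*y + 7 > -4: (2*h > -10 -> 3*y > -11) and 3*val != store(mem, 4, val)[h] + 7
The weakest precondition is (2*h > -10 -> 3*y > -11) and 3*val != store(mem, 4, val)[h] + 7.
Check whether (2*h > -10 -> 3*y > -8) and 3*val != store(mem, 4, val)[h] + 7 implies it.
Every state satisfying the precondition satisfies the weakest precondition: the implication holds.
Answer: valid


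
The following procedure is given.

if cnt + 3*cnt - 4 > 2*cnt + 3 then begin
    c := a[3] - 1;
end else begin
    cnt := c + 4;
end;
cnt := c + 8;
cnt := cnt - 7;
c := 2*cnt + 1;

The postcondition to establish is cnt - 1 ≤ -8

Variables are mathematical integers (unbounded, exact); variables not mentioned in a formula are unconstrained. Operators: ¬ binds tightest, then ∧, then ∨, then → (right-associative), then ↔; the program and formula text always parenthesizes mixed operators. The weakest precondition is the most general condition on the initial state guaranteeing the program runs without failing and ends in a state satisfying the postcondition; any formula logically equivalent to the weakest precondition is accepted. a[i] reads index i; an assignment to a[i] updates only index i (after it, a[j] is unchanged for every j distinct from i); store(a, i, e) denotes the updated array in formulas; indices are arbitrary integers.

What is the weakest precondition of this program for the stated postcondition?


Working backward. After the program, the postcondition cnt - 1 ≤ -8 must hold; in canonical form it is cnt ≤ -7.
Before c := 2*cnt + 1: cnt ≤ -7
Before cnt := cnt - 7: cnt ≤ 0
Before cnt := c + 8: c ≤ -8
Then branch requires a[3] ≤ -7; else branch requires c ≤ -8.
Before the if: (2*cnt > 7 → a[3] ≤ -7) ∧ ((¬(2*cnt > 7)) → c ≤ -8)
Answer: WP = (2*cnt > 7 → a[3] ≤ -7) ∧ ((¬(2*cnt > 7)) → c ≤ -8)


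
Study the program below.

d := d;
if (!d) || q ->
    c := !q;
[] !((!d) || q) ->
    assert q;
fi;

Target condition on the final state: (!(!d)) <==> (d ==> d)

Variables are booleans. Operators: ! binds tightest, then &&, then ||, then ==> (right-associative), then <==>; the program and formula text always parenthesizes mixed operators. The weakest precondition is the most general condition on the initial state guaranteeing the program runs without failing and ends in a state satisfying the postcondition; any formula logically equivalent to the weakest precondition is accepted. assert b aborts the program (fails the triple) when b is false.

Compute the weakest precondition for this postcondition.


Working backward. After the program, the postcondition (!(!d)) <==> (d ==> d) must hold; in canonical form it is d.
Then branch requires d; else branch requires q && d.
Before the if: (((!d) || q) ==> d) && ((!((!d) || q)) ==> (q && d))
Before d := d: (((!d) || q) ==> d) && ((!((!d) || q)) ==> (q && d))
Answer: WP = (((!d) || q) ==> d) && ((!((!d) || q)) ==> (q && d))


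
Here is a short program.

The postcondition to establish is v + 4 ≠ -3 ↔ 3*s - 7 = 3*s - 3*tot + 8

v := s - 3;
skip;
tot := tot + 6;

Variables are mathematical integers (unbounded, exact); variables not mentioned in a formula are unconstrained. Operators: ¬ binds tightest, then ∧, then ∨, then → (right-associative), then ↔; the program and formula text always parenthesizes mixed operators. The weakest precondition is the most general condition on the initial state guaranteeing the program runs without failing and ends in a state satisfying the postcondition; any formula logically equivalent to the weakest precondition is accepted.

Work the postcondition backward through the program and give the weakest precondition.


Working backward. After the program, the postcondition v + 4 ≠ -3 ↔ 3*s - 7 = 3*s - 3*tot + 8 must hold; in canonical form it is v ≠ -7 ↔ 3*tot = 15.
Before tot := tot + 6: v ≠ -7 ↔ 3*tot = -3
Before skip: v ≠ -7 ↔ 3*tot = -3
Before v := s - 3: s ≠ -4 ↔ 3*tot = -3
Answer: WP = s ≠ -4 ↔ 3*tot = -3


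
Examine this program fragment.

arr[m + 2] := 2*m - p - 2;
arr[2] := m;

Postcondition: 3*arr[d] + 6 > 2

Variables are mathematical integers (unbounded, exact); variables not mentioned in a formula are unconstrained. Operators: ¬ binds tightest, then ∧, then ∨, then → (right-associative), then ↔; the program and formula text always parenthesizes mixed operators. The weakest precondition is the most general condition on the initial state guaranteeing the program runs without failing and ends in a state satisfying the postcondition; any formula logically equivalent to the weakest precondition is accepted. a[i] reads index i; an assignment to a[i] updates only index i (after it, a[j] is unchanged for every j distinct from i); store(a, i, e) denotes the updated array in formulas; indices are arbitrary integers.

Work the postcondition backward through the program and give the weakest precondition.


Working backward. After the program, the postcondition 3*arr[d] + 6 > 2 must hold; in canonical form it is 3*arr[d] > -4.
Before arr[2] := m: 3*store(arr, 2, m)[d] > -4
Before arr[m + 2] := 2*m - p - 2: 3*store(store(arr, m + 2, 2*m - p - 2), 2, m)[d] > -4
Answer: WP = 3*store(store(arr, m + 2, 2*m - p - 2), 2, m)[d] > -4


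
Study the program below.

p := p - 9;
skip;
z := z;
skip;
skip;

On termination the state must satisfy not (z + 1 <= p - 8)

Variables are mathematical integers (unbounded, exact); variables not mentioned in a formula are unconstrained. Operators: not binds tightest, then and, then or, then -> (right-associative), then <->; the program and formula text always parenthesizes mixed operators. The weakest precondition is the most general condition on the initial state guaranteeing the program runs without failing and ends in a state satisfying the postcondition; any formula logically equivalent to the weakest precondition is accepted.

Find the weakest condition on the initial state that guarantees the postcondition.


Working backward. After the program, the postcondition not (z + 1 <= p - 8) must hold; in canonical form it is not (z <= p - 9).
Before skip: not (z <= p - 9)
Before skip: not (z <= p - 9)
Before z := z: not (z <= p - 9)
Before skip: not (z <= p - 9)
Before p := p - 9: not (z <= p - 18)
Answer: WP = not (z <= p - 18)
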